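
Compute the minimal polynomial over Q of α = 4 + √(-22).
m_α(x) = x^2 - 8x + 38

From α - 4 = √(-22), squaring gives (α - 4)^2 = -22, i.e. α^2 - 8α + 16 = -22, so α^2 - 8α + 38 = 0. The discriminant of x^2 - 8x + 38 is (-8)^2 - 4·(38) = 64 - 152 = -88, and 4·(-22) is not a perfect square in Q since -22 is squarefree and ≠ 1. Hence x^2 - 8x + 38 is irreducible over Q and is the minimal polynomial of α.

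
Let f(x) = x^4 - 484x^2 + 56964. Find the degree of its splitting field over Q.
[K : Q] = 4

Solving the quadratic in x^2: x^2 = (484 ± √(484^2 - 4·56964))/2 = (484 ± √6400)/2 = (484 ± 80)/2, giving x^2 = 282 or x^2 = 202. So f(x) = (x^2 - 282)(x^2 - 202) and the roots of f are ±√282, ±√202. Hence the splitting field is K = Q(√282, √202). Since 282 and 202 are distinct squarefree integers > 1, their product 56964 is not a perfect square, so √202 ∉ Q(√282). By the tower law [K:Q] = [Q(√282,√202):Q(√282)] · [Q(√282):Q] = 2 · 2 = 4.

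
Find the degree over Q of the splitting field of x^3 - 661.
[K : Q] = 6

The roots of x^3 - 661 are ∛661, ω∛661, ω^2∛661 where ω = e^(2πi/3) is a primitive cube root of unity, so K = Q(∛661, ω). Now [Q(∛661):Q] = 3 (since 661 is not a perfect cube, x^3 - 661 is irreducible) and [Q(ω):Q] = 2. Both 2 and 3 divide [K:Q], and [K:Q] ≤ 3·2 = 6, so [K:Q] = 6. (Equivalently: Q(∛661) ⊂ R but ω ∉ R, so [K : Q(∛661)] = 2.)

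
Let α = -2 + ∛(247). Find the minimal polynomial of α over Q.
m_α(x) = x^3 + 6x^2 + 12x - 239

Set β = α + 2 = ∛(247), so β^3 = 247. Then (α + 2)^3 - 247 = 0, i.e. α is a root of g(x) = (x + 2)^3 - 247 = x^3 + 6x^2 + 12x - 239. Since g(x) = h(x + 2) where h(x) = x^3 - 247, and h is irreducible over Q (because 247 is not a perfect cube, so h has no rational root, and a monic cubic with no rational root is irreducible), g is also irreducible (irreducibility is preserved under the substitution x → x + 2). Hence m_α(x) = x^3 + 6x^2 + 12x - 239.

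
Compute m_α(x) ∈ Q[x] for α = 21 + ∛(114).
m_α(x) = x^3 - 63x^2 + 1323x - 9375

Set β = α - 21 = ∛(114), so β^3 = 114. Then (α - 21)^3 - 114 = 0, i.e. α is a root of g(x) = (x - 21)^3 - 114 = x^3 - 63x^2 + 1323x - 9375. Since g(x) = h(x - 21) where h(x) = x^3 - 114, and h is irreducible over Q (because 114 is not a perfect cube, so h has no rational root, and a monic cubic with no rational root is irreducible), g is also irreducible (irreducibility is preserved under the substitution x → x - 21). Hence m_α(x) = x^3 - 63x^2 + 1323x - 9375.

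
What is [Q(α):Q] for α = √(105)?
[Q(α):Q] = 2

[Q(α):Q] equals the degree of the minimal polynomial of α. Here α^2 = 105 and x^2 - 105 is irreducible (d = 105 is squarefree, ≠ 1, hence not a square), so deg(m_α) = 2. Thus [Q(α):Q] = 2.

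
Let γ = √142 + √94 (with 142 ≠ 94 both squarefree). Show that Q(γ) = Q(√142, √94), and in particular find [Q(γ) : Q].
[Q(γ) : Q] = 4 (equivalently, Q(γ) = Q(√142, √94))

Obviously Q(γ) ⊆ Q(√142, √94), and [Q(√142, √94):Q] = 4 (since 142, 94 are distinct squarefree integers > 1 with 13348 not a perfect square). To show equality we compute the minimal polynomial of γ. From γ = √142 + √94: γ^2 = 142 + 2√(13348) + 94 = 236 + 2√(13348), so γ^2 - 236 = 2√(13348); squaring, (γ^2 - 236)^2 = 4·13348, i.e. γ^4 - 472γ^2 + 55696 - 53392 = 0, i.e. γ^4 - 472γ^2 + 2304 = 0. So γ is a root of x^4 - 472x^2 + 2304. This polynomial is irreducible over Q: it has no rational root (each ±√142 ± √94 is irrational), and any factorization into two quadratics over Q would force √(13348) ∈ Q (pairing opposite roots) or √142, √94 ∈ Q (other pairings), all impossible. Hence [Q(γ):Q] = 4 = [Q(√142, √94):Q], so Q(γ) = Q(√142, √94).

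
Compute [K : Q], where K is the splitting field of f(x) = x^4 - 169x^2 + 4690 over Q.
[K : Q] = 4

Solving the quadratic in x^2: x^2 = (169 ± √(169^2 - 4·4690))/2 = (169 ± √9801)/2 = (169 ± 99)/2, giving x^2 = 134 or x^2 = 35. So f(x) = (x^2 - 134)(x^2 - 35) and the roots of f are ±√134, ±√35. Hence the splitting field is K = Q(√134, √35). Since 134 and 35 are distinct squarefree integers > 1, their product 4690 is not a perfect square, so √35 ∉ Q(√134). By the tower law [K:Q] = [Q(√134,√35):Q(√134)] · [Q(√134):Q] = 2 · 2 = 4.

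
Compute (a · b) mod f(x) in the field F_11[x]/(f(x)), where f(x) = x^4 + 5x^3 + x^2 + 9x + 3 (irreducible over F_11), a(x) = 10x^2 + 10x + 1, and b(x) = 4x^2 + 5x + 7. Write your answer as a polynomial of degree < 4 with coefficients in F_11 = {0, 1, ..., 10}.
a · b ≡ 7x^2 + x + 8 (mod f(x))

Multiply in F_11[x]: a(x)·b(x) = (10x^2 + 10x + 1)·(4x^2 + 5x + 7) = 7x^4 + 2x^3 + 3x^2 + 9x + 7. This has degree ≥ 4, so divide by f(x) over F_11: 7x^4 + 2x^3 + 3x^2 + 9x + 7 = (7)·(x^4 + 5x^3 + x^2 + 9x + 3) + (7x^2 + x + 8). Hence a·b ≡ 7x^2 + x + 8 (mod f). (F_11[x]/(f) is a field with 11^4 = 14641 elements since f is irreducible of degree 4.)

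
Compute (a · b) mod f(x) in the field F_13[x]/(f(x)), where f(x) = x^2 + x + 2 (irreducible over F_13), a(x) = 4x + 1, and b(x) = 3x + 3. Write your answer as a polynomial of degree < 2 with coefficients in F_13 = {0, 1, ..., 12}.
a · b ≡ 3x + 5 (mod f(x))

Multiply in F_13[x]: a(x)·b(x) = (4x + 1)·(3x + 3) = 12x^2 + 2x + 3. This has degree ≥ 2, so divide by f(x) over F_13: 12x^2 + 2x + 3 = (12)·(x^2 + x + 2) + (3x + 5). Hence a·b ≡ 3x + 5 (mod f). (F_13[x]/(f) is a field with 13^2 = 169 elements since f is irreducible of degree 2.)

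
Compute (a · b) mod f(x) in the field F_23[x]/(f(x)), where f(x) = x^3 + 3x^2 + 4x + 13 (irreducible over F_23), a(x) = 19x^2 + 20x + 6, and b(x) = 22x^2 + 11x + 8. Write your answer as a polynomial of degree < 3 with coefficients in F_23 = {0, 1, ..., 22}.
a · b ≡ 3x^2 + 18x + 1 (mod f(x))

Multiply in F_23[x]: a(x)·b(x) = (19x^2 + 20x + 6)·(22x^2 + 11x + 8) = 4x^4 + 5x^3 + 21x^2 + 19x + 2. This has degree ≥ 3, so divide by f(x) over F_23: 4x^4 + 5x^3 + 21x^2 + 19x + 2 = (4x + 16)·(x^3 + 3x^2 + 4x + 13) + (3x^2 + 18x + 1). Hence a·b ≡ 3x^2 + 18x + 1 (mod f). (F_23[x]/(f) is a field with 23^3 = 12167 elements since f is irreducible of degree 3.)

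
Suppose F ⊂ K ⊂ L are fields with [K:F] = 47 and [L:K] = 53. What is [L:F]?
[L:F] = 2491

The tower law says that for any tower of field extensions F ⊂ K ⊂ L with finite degrees, [L:F] = [L:K] · [K:F]. Here this gives [L:F] = 53 · 47 = 2491.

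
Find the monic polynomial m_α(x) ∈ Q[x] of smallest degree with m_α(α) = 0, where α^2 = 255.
m_α(x) = x^2 - 255

α satisfies α^2 - 255 = 0, so x^2 - 255 annihilates α. Since d = 255 is squarefree and ≠ 1, it is not a perfect square in Q, so x^2 - 255 has no rational root and is therefore irreducible over Q (a degree-2 polynomial over a field is irreducible iff it has no root). Hence m_α(x) = x^2 - 255.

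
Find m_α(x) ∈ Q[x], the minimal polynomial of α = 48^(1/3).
m_α(x) = x^3 - 48

α satisfies α^3 = 48, so x^3 - 48 annihilates α. By the rational root test, a rational root p/q (in lowest terms) of x^3 - 48 would satisfy p^3 = 48 q^3, forcing q = 1 and p^3 = 48; but 48 is not a perfect cube, contradiction. A monic cubic over Q with no rational root is irreducible (any nontrivial factorization would include a linear factor). Hence x^3 - 48 is the minimal polynomial of α, and in particular [Q(α):Q] = 3.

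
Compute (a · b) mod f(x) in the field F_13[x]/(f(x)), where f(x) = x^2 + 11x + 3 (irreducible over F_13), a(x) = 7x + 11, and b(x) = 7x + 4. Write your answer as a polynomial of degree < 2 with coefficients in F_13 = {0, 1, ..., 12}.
a · b ≡ 8x + 1 (mod f(x))

Multiply in F_13[x]: a(x)·b(x) = (7x + 11)·(7x + 4) = 10x^2 + x + 5. This has degree ≥ 2, so divide by f(x) over F_13: 10x^2 + x + 5 = (10)·(x^2 + 11x + 3) + (8x + 1). Hence a·b ≡ 8x + 1 (mod f). (F_13[x]/(f) is a field with 13^2 = 169 elements since f is irreducible of degree 2.)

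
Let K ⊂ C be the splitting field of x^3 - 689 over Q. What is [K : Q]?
[K : Q] = 6

The roots of x^3 - 689 are ∛689, ω∛689, ω^2∛689 where ω = e^(2πi/3) is a primitive cube root of unity, so K = Q(∛689, ω). Now [Q(∛689):Q] = 3 (since 689 is not a perfect cube, x^3 - 689 is irreducible) and [Q(ω):Q] = 2. Both 2 and 3 divide [K:Q], and [K:Q] ≤ 3·2 = 6, so [K:Q] = 6. (Equivalently: Q(∛689) ⊂ R but ω ∉ R, so [K : Q(∛689)] = 2.)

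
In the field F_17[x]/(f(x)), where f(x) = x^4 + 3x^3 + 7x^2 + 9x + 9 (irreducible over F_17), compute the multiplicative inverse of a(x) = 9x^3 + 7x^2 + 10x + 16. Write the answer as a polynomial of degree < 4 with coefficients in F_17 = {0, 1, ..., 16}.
a(x)^(-1) ≡ x^3 + 2x^2 + 12x + 4 (mod f(x))

Since f is irreducible over F_17, F_17[x]/(f) is a field and a(x) ≠ 0 has an inverse. Apply the extended Euclidean algorithm to f(x) and a(x) in F_17[x]: f(x) = (2x + 12)·a(x) + (5x^2 + 10x + 4);  a(x) = (12x + 8)·(5x^2 + 10x + 4) + (x + 1);  (5x^2 + 10x + 4) = (5x + 5)·(x + 1) + (16). The last nonzero remainder is the constant 16 = gcd(f, a) in F_17. Back-substituting through the division chain expresses 16 = s(x)·a(x) + t(x)·f(x) with s(x) ≡ 16x^3 + 15x^2 + 5x + 13 (mod f), so (16x^3 + 15x^2 + 5x + 13)·a(x) ≡ 16 (mod f). Multiplying by 16^(-1) ≡ 16 in F_17 gives a(x)^(-1) ≡ 16·(16x^3 + 15x^2 + 5x + 13) ≡ x^3 + 2x^2 + 12x + 4 (mod f). Check: (9x^3 + 7x^2 + 10x + 16)·(x^3 + 2x^2 + 12x + 4) = 9x^6 + 8x^5 + 13x^4 + 3x^3 + 10x^2 + 11x + 13 ≡ 1 (mod x^4 + 3x^3 + 7x^2 + 9x + 9).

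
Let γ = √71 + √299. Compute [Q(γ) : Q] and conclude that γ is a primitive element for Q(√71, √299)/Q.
[Q(γ) : Q] = 4 (equivalently, Q(γ) = Q(√71, √299))

Obviously Q(γ) ⊆ Q(√71, √299), and [Q(√71, √299):Q] = 4 (since 71, 299 are distinct squarefree integers > 1 with 21229 not a perfect square). To show equality we compute the minimal polynomial of γ. From γ = √71 + √299: γ^2 = 71 + 2√(21229) + 299 = 370 + 2√(21229), so γ^2 - 370 = 2√(21229); squaring, (γ^2 - 370)^2 = 4·21229, i.e. γ^4 - 740γ^2 + 136900 - 84916 = 0, i.e. γ^4 - 740γ^2 + 51984 = 0. So γ is a root of x^4 - 740x^2 + 51984. This polynomial is irreducible over Q: it has no rational root (each ±√71 ± √299 is irrational), and any factorization into two quadratics over Q would force √(21229) ∈ Q (pairing opposite roots) or √71, √299 ∈ Q (other pairings), all impossible. Hence [Q(γ):Q] = 4 = [Q(√71, √299):Q], so Q(γ) = Q(√71, √299).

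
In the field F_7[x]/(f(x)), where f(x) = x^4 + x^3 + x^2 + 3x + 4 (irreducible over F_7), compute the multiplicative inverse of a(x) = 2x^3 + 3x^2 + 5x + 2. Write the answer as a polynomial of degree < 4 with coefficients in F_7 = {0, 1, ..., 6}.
a(x)^(-1) ≡ x^3 + 5x^2 + 5x + 3 (mod f(x))

Since f is irreducible over F_7, F_7[x]/(f) is a field and a(x) ≠ 0 has an inverse. Apply the extended Euclidean algorithm to f(x) and a(x) in F_7[x]: f(x) = (4x + 5)·a(x) + (x^2 + 5x + 1);  a(x) = (2x)·(x^2 + 5x + 1) + (3x + 2);  (x^2 + 5x + 1) = (5x + 3)·(3x + 2) + (2). The last nonzero remainder is the constant 2 = gcd(f, a) in F_7. Back-substituting through the division chain expresses 2 = s(x)·a(x) + t(x)·f(x) with s(x) ≡ 2x^3 + 3x^2 + 3x + 6 (mod f), so (2x^3 + 3x^2 + 3x + 6)·a(x) ≡ 2 (mod f). Multiplying by 2^(-1) ≡ 4 in F_7 gives a(x)^(-1) ≡ 4·(2x^3 + 3x^2 + 3x + 6) ≡ x^3 + 5x^2 + 5x + 3 (mod f). Check: (2x^3 + 3x^2 + 5x + 2)·(x^3 + 5x^2 + 5x + 3) = 2x^6 + 6x^5 + 2x^4 + 6x^3 + 2x^2 + 4x + 6 ≡ 1 (mod x^4 + x^3 + x^2 + 3x + 4).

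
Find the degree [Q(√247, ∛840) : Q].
[Q(√247, ∛840) : Q] = 6

Let L = Q(√247, ∛840). Since Q(√247) ⊂ L and [Q(√247):Q] = 2, the tower law gives 2 | [L:Q]. Likewise Q(∛840) ⊂ L with [Q(∛840):Q] = 3 (because 840 is not a perfect cube), so 3 | [L:Q]. As gcd(2,3) = 1, [L:Q] is divisible by 6. Conversely L is generated over Q by √247 and ∛840, so [L:Q] ≤ 2·3 = 6. Therefore [Q(√247, ∛840) : Q] = 6.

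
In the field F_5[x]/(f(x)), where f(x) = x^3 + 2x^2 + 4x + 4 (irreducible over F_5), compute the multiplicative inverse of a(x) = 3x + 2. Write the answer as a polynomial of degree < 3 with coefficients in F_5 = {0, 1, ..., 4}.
a(x)^(-1) ≡ 3x^2 + 4x + 1 (mod f(x))

Since f is irreducible over F_5, F_5[x]/(f) is a field and a(x) ≠ 0 has an inverse. Apply the extended Euclidean algorithm to f(x) and a(x) in F_5[x]: f(x) = (2x^2 + x + 4)·a(x) + (1). The last nonzero remainder is the constant 1 = gcd(f, a) in F_5. Back-substituting through the division chain expresses 1 = s(x)·a(x) + t(x)·f(x) with s(x) ≡ 3x^2 + 4x + 1 (mod f), so a(x)^(-1) ≡ s(x) = 3x^2 + 4x + 1 (mod f). Check: (3x + 2)·(3x^2 + 4x + 1) = 4x^3 + 3x^2 + x + 2 ≡ 1 (mod x^3 + 2x^2 + 4x + 4).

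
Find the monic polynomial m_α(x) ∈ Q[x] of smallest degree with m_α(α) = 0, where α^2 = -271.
m_α(x) = x^2 + 271

α satisfies α^2 + 271 = 0, so x^2 + 271 annihilates α. Since d = -271 is squarefree and ≠ 1, it is not a perfect square in Q, so x^2 + 271 has no rational root and is therefore irreducible over Q (a degree-2 polynomial over a field is irreducible iff it has no root). Hence m_α(x) = x^2 + 271.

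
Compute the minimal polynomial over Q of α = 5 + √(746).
m_α(x) = x^2 - 10x - 721

From α - 5 = √(746), squaring gives (α - 5)^2 = 746, i.e. α^2 - 10α + 25 = 746, so α^2 - 10α - 721 = 0. The discriminant of x^2 - 10x - 721 is (-10)^2 - 4·(-721) = 100 + 2884 = 2984, and 4·(746) is not a perfect square in Q since 746 is squarefree and ≠ 1. Hence x^2 - 10x - 721 is irreducible over Q and is the minimal polynomial of α.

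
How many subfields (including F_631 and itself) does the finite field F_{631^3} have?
F_{631^3} has 2 subfields

The subfields of F_{p^n} are exactly the fields F_{p^d} for d | n (each is the fixed field of the unique index-d subgroup of Gal(F_{p^n}/F_p) ≅ Z/nZ). The divisors of n = 3 are {1, 3}, giving 2 subfields: F_{631^1}, F_{631^3}.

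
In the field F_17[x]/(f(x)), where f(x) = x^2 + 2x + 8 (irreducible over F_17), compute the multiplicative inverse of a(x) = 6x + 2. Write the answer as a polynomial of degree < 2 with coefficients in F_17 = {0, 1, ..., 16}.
a(x)^(-1) ≡ 10x + 11 (mod f(x))

Since f is irreducible over F_17, F_17[x]/(f) is a field and a(x) ≠ 0 has an inverse. Apply the extended Euclidean algorithm to f(x) and a(x) in F_17[x]: f(x) = (3x + 5)·a(x) + (15). The last nonzero remainder is the constant 15 = gcd(f, a) in F_17. Back-substituting through the division chain expresses 15 = s(x)·a(x) + t(x)·f(x) with s(x) ≡ 14x + 12 (mod f), so (14x + 12)·a(x) ≡ 15 (mod f). Multiplying by 15^(-1) ≡ 8 in F_17 gives a(x)^(-1) ≡ 8·(14x + 12) ≡ 10x + 11 (mod f). Check: (6x + 2)·(10x + 11) = 9x^2 + x + 5 ≡ 1 (mod x^2 + 2x + 8).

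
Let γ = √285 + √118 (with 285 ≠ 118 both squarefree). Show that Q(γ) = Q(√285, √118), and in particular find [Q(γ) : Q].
[Q(γ) : Q] = 4 (equivalently, Q(γ) = Q(√285, √118))

Obviously Q(γ) ⊆ Q(√285, √118), and [Q(√285, √118):Q] = 4 (since 285, 118 are distinct squarefree integers > 1 with 33630 not a perfect square). To show equality we compute the minimal polynomial of γ. From γ = √285 + √118: γ^2 = 285 + 2√(33630) + 118 = 403 + 2√(33630), so γ^2 - 403 = 2√(33630); squaring, (γ^2 - 403)^2 = 4·33630, i.e. γ^4 - 806γ^2 + 162409 - 134520 = 0, i.e. γ^4 - 806γ^2 + 27889 = 0. So γ is a root of x^4 - 806x^2 + 27889. This polynomial is irreducible over Q: it has no rational root (each ±√285 ± √118 is irrational), and any factorization into two quadratics over Q would force √(33630) ∈ Q (pairing opposite roots) or √285, √118 ∈ Q (other pairings), all impossible. Hence [Q(γ):Q] = 4 = [Q(√285, √118):Q], so Q(γ) = Q(√285, √118).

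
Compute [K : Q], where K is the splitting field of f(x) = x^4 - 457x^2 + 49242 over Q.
[K : Q] = 4

Solving the quadratic in x^2: x^2 = (457 ± √(457^2 - 4·49242))/2 = (457 ± √11881)/2 = (457 ± 109)/2, giving x^2 = 174 or x^2 = 283. So f(x) = (x^2 - 174)(x^2 - 283) and the roots of f are ±√174, ±√283. Hence the splitting field is K = Q(√174, √283). Since 174 and 283 are distinct squarefree integers > 1, their product 49242 is not a perfect square, so √283 ∉ Q(√174). By the tower law [K:Q] = [Q(√174,√283):Q(√174)] · [Q(√174):Q] = 2 · 2 = 4.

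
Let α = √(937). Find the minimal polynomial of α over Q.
m_α(x) = x^2 - 937

α satisfies α^2 - 937 = 0, so x^2 - 937 annihilates α. Since d = 937 is squarefree and ≠ 1, it is not a perfect square in Q, so x^2 - 937 has no rational root and is therefore irreducible over Q (a degree-2 polynomial over a field is irreducible iff it has no root). Hence m_α(x) = x^2 - 937.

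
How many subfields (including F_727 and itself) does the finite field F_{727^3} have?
F_{727^3} has 2 subfields

The subfields of F_{p^n} are exactly the fields F_{p^d} for d | n (each is the fixed field of the unique index-d subgroup of Gal(F_{p^n}/F_p) ≅ Z/nZ). The divisors of n = 3 are {1, 3}, giving 2 subfields: F_{727^1}, F_{727^3}.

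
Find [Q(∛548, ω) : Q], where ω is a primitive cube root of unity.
[Q(∛548, ω) : Q] = 6

[Q(∛548):Q] = 3 (min poly x^3 - 548, irreducible since 548 is not a perfect cube). [Q(ω):Q] = 2 (min poly x^2 + x + 1). Since Q(∛548) ⊂ R and ω ∉ R, we have ω ∉ Q(∛548), so x^2 + x + 1 remains irreducible over Q(∛548) and [Q(∛548, ω) : Q(∛548)] = 2. By the tower law, [Q(∛548, ω) : Q] = 3 · 2 = 6. (In fact Q(∛548, ω) is the splitting field of x^3 - 548 over Q.)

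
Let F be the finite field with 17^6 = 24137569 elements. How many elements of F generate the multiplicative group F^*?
There are φ(24137568) = 6345216 primitive elements

F_q^* is cyclic of order q - 1 = 24137568. A cyclic group of order m has exactly φ(m) generators. Here m = 24137568 = 2^5 · 3^3 · 7 · 13 · 307, so the number of primitive elements is φ(24137568) = 6345216.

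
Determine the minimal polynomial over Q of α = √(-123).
m_α(x) = x^2 + 123

α satisfies α^2 + 123 = 0, so x^2 + 123 annihilates α. Since d = -123 is squarefree and ≠ 1, it is not a perfect square in Q, so x^2 + 123 has no rational root and is therefore irreducible over Q (a degree-2 polynomial over a field is irreducible iff it has no root). Hence m_α(x) = x^2 + 123.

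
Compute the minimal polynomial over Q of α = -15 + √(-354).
m_α(x) = x^2 + 30x + 579

From α + 15 = √(-354), squaring gives (α + 15)^2 = -354, i.e. α^2 + 30α + 225 = -354, so α^2 + 30α + 579 = 0. The discriminant of x^2 + 30x + 579 is (30)^2 - 4·(579) = 900 - 2316 = -1416, and 4·(-354) is not a perfect square in Q since -354 is squarefree and ≠ 1. Hence x^2 + 30x + 579 is irreducible over Q and is the minimal polynomial of α.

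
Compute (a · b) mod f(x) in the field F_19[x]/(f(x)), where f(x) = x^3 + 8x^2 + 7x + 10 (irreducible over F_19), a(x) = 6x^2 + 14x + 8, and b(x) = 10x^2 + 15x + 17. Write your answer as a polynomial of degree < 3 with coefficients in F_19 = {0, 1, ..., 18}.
a · b ≡ 15x^2 + 7x + 14 (mod f(x))

Multiply in F_19[x]: a(x)·b(x) = (6x^2 + 14x + 8)·(10x^2 + 15x + 17) = 3x^4 + 2x^3 + 12x^2 + 16x + 3. This has degree ≥ 3, so divide by f(x) over F_19: 3x^4 + 2x^3 + 12x^2 + 16x + 3 = (3x + 16)·(x^3 + 8x^2 + 7x + 10) + (15x^2 + 7x + 14). Hence a·b ≡ 15x^2 + 7x + 14 (mod f). (F_19[x]/(f) is a field with 19^3 = 6859 elements since f is irreducible of degree 3.)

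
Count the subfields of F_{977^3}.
F_{977^3} has 2 subfields

The subfields of F_{p^n} are exactly the fields F_{p^d} for d | n (each is the fixed field of the unique index-d subgroup of Gal(F_{p^n}/F_p) ≅ Z/nZ). The divisors of n = 3 are {1, 3}, giving 2 subfields: F_{977^1}, F_{977^3}.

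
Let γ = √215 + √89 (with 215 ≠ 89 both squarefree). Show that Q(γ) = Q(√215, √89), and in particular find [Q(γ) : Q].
[Q(γ) : Q] = 4 (equivalently, Q(γ) = Q(√215, √89))

Obviously Q(γ) ⊆ Q(√215, √89), and [Q(√215, √89):Q] = 4 (since 215, 89 are distinct squarefree integers > 1 with 19135 not a perfect square). To show equality we compute the minimal polynomial of γ. From γ = √215 + √89: γ^2 = 215 + 2√(19135) + 89 = 304 + 2√(19135), so γ^2 - 304 = 2√(19135); squaring, (γ^2 - 304)^2 = 4·19135, i.e. γ^4 - 608γ^2 + 92416 - 76540 = 0, i.e. γ^4 - 608γ^2 + 15876 = 0. So γ is a root of x^4 - 608x^2 + 15876. This polynomial is irreducible over Q: it has no rational root (each ±√215 ± √89 is irrational), and any factorization into two quadratics over Q would force √(19135) ∈ Q (pairing opposite roots) or √215, √89 ∈ Q (other pairings), all impossible. Hence [Q(γ):Q] = 4 = [Q(√215, √89):Q], so Q(γ) = Q(√215, √89).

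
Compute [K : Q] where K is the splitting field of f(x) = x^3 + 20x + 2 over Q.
[K : Q] = 6

By the rational root test, any rational root of the monic integer polynomial f(x) = x^3 + 20x + 2 must be an integer dividing the constant term 2, i.e. one of ±{1, 2}. Evaluating: f(1) = 23, f(-1) = -19, f(2) = 50, f(-2) = -46; none is 0, so f has no rational root and is therefore irreducible over Q (a cubic with no linear factor over a field is irreducible). For an irreducible cubic, the Galois group is A_3 or S_3 according as the discriminant disc(f) = -4a^3 - 27b^2 = -4·(20)^3 - 27·(2)^2 = -32108 is or is not a square in Q. Here disc(f) = -32108 is not a perfect square in Q, so the Galois group of f over Q is not contained in A_3 and must be all of S_3. The splitting field has degree |S_3| = 6 over Q, so [K : Q] = 6.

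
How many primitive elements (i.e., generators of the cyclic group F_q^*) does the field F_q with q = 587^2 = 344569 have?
There are φ(344568) = 98112 primitive elements

F_q^* is cyclic of order q - 1 = 344568. A cyclic group of order m has exactly φ(m) generators. Here m = 344568 = 2^3 · 3 · 7^2 · 293, so the number of primitive elements is φ(344568) = 98112.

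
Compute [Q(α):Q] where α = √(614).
[Q(α):Q] = 2

[Q(α):Q] equals the degree of the minimal polynomial of α. Here α^2 = 614 and x^2 - 614 is irreducible (d = 614 is squarefree, ≠ 1, hence not a square), so deg(m_α) = 2. Thus [Q(α):Q] = 2.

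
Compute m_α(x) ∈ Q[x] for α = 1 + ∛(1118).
m_α(x) = x^3 - 3x^2 + 3x - 1119

Set β = α - 1 = ∛(1118), so β^3 = 1118. Then (α - 1)^3 - 1118 = 0, i.e. α is a root of g(x) = (x - 1)^3 - 1118 = x^3 - 3x^2 + 3x - 1119. Since g(x) = h(x - 1) where h(x) = x^3 - 1118, and h is irreducible over Q (because 1118 is not a perfect cube, so h has no rational root, and a monic cubic with no rational root is irreducible), g is also irreducible (irreducibility is preserved under the substitution x → x - 1). Hence m_α(x) = x^3 - 3x^2 + 3x - 1119.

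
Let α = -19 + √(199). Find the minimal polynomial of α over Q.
m_α(x) = x^2 + 38x + 162

From α + 19 = √(199), squaring gives (α + 19)^2 = 199, i.e. α^2 + 38α + 361 = 199, so α^2 + 38α + 162 = 0. The discriminant of x^2 + 38x + 162 is (38)^2 - 4·(162) = 1444 - 648 = 796, and 4·(199) is not a perfect square in Q since 199 is squarefree and ≠ 1. Hence x^2 + 38x + 162 is irreducible over Q and is the minimal polynomial of α.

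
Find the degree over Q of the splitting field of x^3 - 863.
[K : Q] = 6

The roots of x^3 - 863 are ∛863, ω∛863, ω^2∛863 where ω = e^(2πi/3) is a primitive cube root of unity, so K = Q(∛863, ω). Now [Q(∛863):Q] = 3 (since 863 is not a perfect cube, x^3 - 863 is irreducible) and [Q(ω):Q] = 2. Both 2 and 3 divide [K:Q], and [K:Q] ≤ 3·2 = 6, so [K:Q] = 6. (Equivalently: Q(∛863) ⊂ R but ω ∉ R, so [K : Q(∛863)] = 2.)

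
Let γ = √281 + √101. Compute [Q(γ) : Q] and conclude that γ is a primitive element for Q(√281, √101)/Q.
[Q(γ) : Q] = 4 (equivalently, Q(γ) = Q(√281, √101))

Obviously Q(γ) ⊆ Q(√281, √101), and [Q(√281, √101):Q] = 4 (since 281, 101 are distinct squarefree integers > 1 with 28381 not a perfect square). To show equality we compute the minimal polynomial of γ. From γ = √281 + √101: γ^2 = 281 + 2√(28381) + 101 = 382 + 2√(28381), so γ^2 - 382 = 2√(28381); squaring, (γ^2 - 382)^2 = 4·28381, i.e. γ^4 - 764γ^2 + 145924 - 113524 = 0, i.e. γ^4 - 764γ^2 + 32400 = 0. So γ is a root of x^4 - 764x^2 + 32400. This polynomial is irreducible over Q: it has no rational root (each ±√281 ± √101 is irrational), and any factorization into two quadratics over Q would force √(28381) ∈ Q (pairing opposite roots) or √281, √101 ∈ Q (other pairings), all impossible. Hence [Q(γ):Q] = 4 = [Q(√281, √101):Q], so Q(γ) = Q(√281, √101).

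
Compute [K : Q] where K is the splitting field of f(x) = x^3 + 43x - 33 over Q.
[K : Q] = 6

By the rational root test, any rational root of the monic integer polynomial f(x) = x^3 + 43x - 33 must be an integer dividing the constant term -33, i.e. one of ±{1, 3, 11, 33}. Evaluating: f(1) = 11, f(-1) = -77, f(3) = 123, f(-3) = -189, f(11) = 1771, f(-11) = -1837, f(33) = 37323, f(-33) = -37389; none is 0, so f has no rational root and is therefore irreducible over Q (a cubic with no linear factor over a field is irreducible). For an irreducible cubic, the Galois group is A_3 or S_3 according as the discriminant disc(f) = -4a^3 - 27b^2 = -4·(43)^3 - 27·(-33)^2 = -347431 is or is not a square in Q. Here disc(f) = -347431 is not a perfect square in Q, so the Galois group of f over Q is not contained in A_3 and must be all of S_3. The splitting field has degree |S_3| = 6 over Q, so [K : Q] = 6.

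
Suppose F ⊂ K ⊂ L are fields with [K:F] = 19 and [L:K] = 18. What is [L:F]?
[L:F] = 342

The tower law says that for any tower of field extensions F ⊂ K ⊂ L with finite degrees, [L:F] = [L:K] · [K:F]. Here this gives [L:F] = 18 · 19 = 342.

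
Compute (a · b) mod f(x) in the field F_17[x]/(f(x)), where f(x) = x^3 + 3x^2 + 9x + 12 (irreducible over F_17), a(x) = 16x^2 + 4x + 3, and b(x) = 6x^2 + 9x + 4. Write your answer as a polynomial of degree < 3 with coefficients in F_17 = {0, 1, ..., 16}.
a · b ≡ 5x^2 + 5x + 7 (mod f(x))

Multiply in F_17[x]: a(x)·b(x) = (16x^2 + 4x + 3)·(6x^2 + 9x + 4) = 11x^4 + 15x^3 + 16x^2 + 9x + 12. This has degree ≥ 3, so divide by f(x) over F_17: 11x^4 + 15x^3 + 16x^2 + 9x + 12 = (11x + 16)·(x^3 + 3x^2 + 9x + 12) + (5x^2 + 5x + 7). Hence a·b ≡ 5x^2 + 5x + 7 (mod f). (F_17[x]/(f) is a field with 17^3 = 4913 elements since f is irreducible of degree 3.)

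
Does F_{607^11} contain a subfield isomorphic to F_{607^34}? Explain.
No: F_{607^34} is not a subfield of F_{607^11}

F_{p^m} embeds in F_{p^n} iff m | n. Here 34 ∤ 11 (since 11 = 0·34 + 11 with remainder 11 ≠ 0), so F_{607^34} is not a subfield of F_{607^11}. Equivalently: if it were, the tower law would give 34 = [F_{607^34}:F_607] dividing [F_{607^11}:F_607] = 11, contradiction.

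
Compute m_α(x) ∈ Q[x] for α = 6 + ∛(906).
m_α(x) = x^3 - 18x^2 + 108x - 1122

Set β = α - 6 = ∛(906), so β^3 = 906. Then (α - 6)^3 - 906 = 0, i.e. α is a root of g(x) = (x - 6)^3 - 906 = x^3 - 18x^2 + 108x - 1122. Since g(x) = h(x - 6) where h(x) = x^3 - 906, and h is irreducible over Q (because 906 is not a perfect cube, so h has no rational root, and a monic cubic with no rational root is irreducible), g is also irreducible (irreducibility is preserved under the substitution x → x - 6). Hence m_α(x) = x^3 - 18x^2 + 108x - 1122.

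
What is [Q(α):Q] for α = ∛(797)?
[Q(α):Q] = 3

The minimal polynomial of α is x^3 - 797, irreducible over Q since 797 is not a perfect cube (so x^3 - 797 has no rational root). Hence [Q(α):Q] = deg(m_α) = 3.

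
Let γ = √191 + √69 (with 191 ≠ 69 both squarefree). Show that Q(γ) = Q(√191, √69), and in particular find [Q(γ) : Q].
[Q(γ) : Q] = 4 (equivalently, Q(γ) = Q(√191, √69))

Obviously Q(γ) ⊆ Q(√191, √69), and [Q(√191, √69):Q] = 4 (since 191, 69 are distinct squarefree integers > 1 with 13179 not a perfect square). To show equality we compute the minimal polynomial of γ. From γ = √191 + √69: γ^2 = 191 + 2√(13179) + 69 = 260 + 2√(13179), so γ^2 - 260 = 2√(13179); squaring, (γ^2 - 260)^2 = 4·13179, i.e. γ^4 - 520γ^2 + 67600 - 52716 = 0, i.e. γ^4 - 520γ^2 + 14884 = 0. So γ is a root of x^4 - 520x^2 + 14884. This polynomial is irreducible over Q: it has no rational root (each ±√191 ± √69 is irrational), and any factorization into two quadratics over Q would force √(13179) ∈ Q (pairing opposite roots) or √191, √69 ∈ Q (other pairings), all impossible. Hence [Q(γ):Q] = 4 = [Q(√191, √69):Q], so Q(γ) = Q(√191, √69).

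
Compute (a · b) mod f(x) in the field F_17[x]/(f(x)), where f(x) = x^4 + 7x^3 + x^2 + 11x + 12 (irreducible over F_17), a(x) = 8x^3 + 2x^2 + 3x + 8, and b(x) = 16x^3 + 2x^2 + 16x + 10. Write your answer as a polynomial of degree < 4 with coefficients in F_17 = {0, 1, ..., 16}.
a · b ≡ 15x^3 + x^2 + 5x + 15 (mod f(x))

Multiply in F_17[x]: a(x)·b(x) = (8x^3 + 2x^2 + 3x + 8)·(16x^3 + 2x^2 + 16x + 10) = 9x^6 + 14x^5 + 10x^4 + 8x^3 + 16x^2 + 5x + 12. This has degree ≥ 4, so divide by f(x) over F_17: 9x^6 + 14x^5 + 10x^4 + 8x^3 + 16x^2 + 5x + 12 = (9x^2 + 2x + 4)·(x^4 + 7x^3 + x^2 + 11x + 12) + (15x^3 + x^2 + 5x + 15). Hence a·b ≡ 15x^3 + x^2 + 5x + 15 (mod f). (F_17[x]/(f) is a field with 17^4 = 83521 elements since f is irreducible of degree 4.)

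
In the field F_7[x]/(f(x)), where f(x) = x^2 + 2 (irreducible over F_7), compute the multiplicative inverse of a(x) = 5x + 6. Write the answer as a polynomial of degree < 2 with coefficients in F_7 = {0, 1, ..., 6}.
a(x)^(-1) ≡ x + 3 (mod f(x))

Since f is irreducible over F_7, F_7[x]/(f) is a field and a(x) ≠ 0 has an inverse. Apply the extended Euclidean algorithm to f(x) and a(x) in F_7[x]: f(x) = (3x + 2)·a(x) + (4). The last nonzero remainder is the constant 4 = gcd(f, a) in F_7. Back-substituting through the division chain expresses 4 = s(x)·a(x) + t(x)·f(x) with s(x) ≡ 4x + 5 (mod f), so (4x + 5)·a(x) ≡ 4 (mod f). Multiplying by 4^(-1) ≡ 2 in F_7 gives a(x)^(-1) ≡ 2·(4x + 5) ≡ x + 3 (mod f). Check: (5x + 6)·(x + 3) = 5x^2 + 4 ≡ 1 (mod x^2 + 2).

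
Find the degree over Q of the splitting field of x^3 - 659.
[K : Q] = 6

The roots of x^3 - 659 are ∛659, ω∛659, ω^2∛659 where ω = e^(2πi/3) is a primitive cube root of unity, so K = Q(∛659, ω). Now [Q(∛659):Q] = 3 (since 659 is not a perfect cube, x^3 - 659 is irreducible) and [Q(ω):Q] = 2. Both 2 and 3 divide [K:Q], and [K:Q] ≤ 3·2 = 6, so [K:Q] = 6. (Equivalently: Q(∛659) ⊂ R but ω ∉ R, so [K : Q(∛659)] = 2.)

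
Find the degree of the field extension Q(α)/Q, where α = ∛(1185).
[Q(α):Q] = 3

The minimal polynomial of α is x^3 - 1185, irreducible over Q since 1185 is not a perfect cube (so x^3 - 1185 has no rational root). Hence [Q(α):Q] = deg(m_α) = 3.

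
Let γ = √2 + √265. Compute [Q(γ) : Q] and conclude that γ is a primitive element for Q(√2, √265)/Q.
[Q(γ) : Q] = 4 (equivalently, Q(γ) = Q(√2, √265))

Obviously Q(γ) ⊆ Q(√2, √265), and [Q(√2, √265):Q] = 4 (since 2, 265 are distinct squarefree integers > 1 with 530 not a perfect square). To show equality we compute the minimal polynomial of γ. From γ = √2 + √265: γ^2 = 2 + 2√(530) + 265 = 267 + 2√(530), so γ^2 - 267 = 2√(530); squaring, (γ^2 - 267)^2 = 4·530, i.e. γ^4 - 534γ^2 + 71289 - 2120 = 0, i.e. γ^4 - 534γ^2 + 69169 = 0. So γ is a root of x^4 - 534x^2 + 69169. This polynomial is irreducible over Q: it has no rational root (each ±√2 ± √265 is irrational), and any factorization into two quadratics over Q would force √(530) ∈ Q (pairing opposite roots) or √2, √265 ∈ Q (other pairings), all impossible. Hence [Q(γ):Q] = 4 = [Q(√2, √265):Q], so Q(γ) = Q(√2, √265).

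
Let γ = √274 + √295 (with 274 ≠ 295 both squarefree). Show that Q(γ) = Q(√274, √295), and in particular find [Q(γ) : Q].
[Q(γ) : Q] = 4 (equivalently, Q(γ) = Q(√274, √295))

Obviously Q(γ) ⊆ Q(√274, √295), and [Q(√274, √295):Q] = 4 (since 274, 295 are distinct squarefree integers > 1 with 80830 not a perfect square). To show equality we compute the minimal polynomial of γ. From γ = √274 + √295: γ^2 = 274 + 2√(80830) + 295 = 569 + 2√(80830), so γ^2 - 569 = 2√(80830); squaring, (γ^2 - 569)^2 = 4·80830, i.e. γ^4 - 1138γ^2 + 323761 - 323320 = 0, i.e. γ^4 - 1138γ^2 + 441 = 0. So γ is a root of x^4 - 1138x^2 + 441. This polynomial is irreducible over Q: it has no rational root (each ±√274 ± √295 is irrational), and any factorization into two quadratics over Q would force √(80830) ∈ Q (pairing opposite roots) or √274, √295 ∈ Q (other pairings), all impossible. Hence [Q(γ):Q] = 4 = [Q(√274, √295):Q], so Q(γ) = Q(√274, √295).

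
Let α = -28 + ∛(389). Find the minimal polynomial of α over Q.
m_α(x) = x^3 + 84x^2 + 2352x + 21563

Set β = α + 28 = ∛(389), so β^3 = 389. Then (α + 28)^3 - 389 = 0, i.e. α is a root of g(x) = (x + 28)^3 - 389 = x^3 + 84x^2 + 2352x + 21563. Since g(x) = h(x + 28) where h(x) = x^3 - 389, and h is irreducible over Q (because 389 is not a perfect cube, so h has no rational root, and a monic cubic with no rational root is irreducible), g is also irreducible (irreducibility is preserved under the substitution x → x + 28). Hence m_α(x) = x^3 + 84x^2 + 2352x + 21563.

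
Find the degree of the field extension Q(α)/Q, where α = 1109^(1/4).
[Q(α):Q] = 4

α is a root of x^4 - 1109. By Eisenstein's criterion at the prime p = 1109 (which divides the constant term 1109 but p^2 = 1229881 does not, since 1109 is squarefree), x^4 - 1109 is irreducible over Q. Hence [Q(α):Q] = 4.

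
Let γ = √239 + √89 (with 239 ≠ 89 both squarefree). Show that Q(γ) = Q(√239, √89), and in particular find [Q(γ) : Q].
[Q(γ) : Q] = 4 (equivalently, Q(γ) = Q(√239, √89))

Obviously Q(γ) ⊆ Q(√239, √89), and [Q(√239, √89):Q] = 4 (since 239, 89 are distinct squarefree integers > 1 with 21271 not a perfect square). To show equality we compute the minimal polynomial of γ. From γ = √239 + √89: γ^2 = 239 + 2√(21271) + 89 = 328 + 2√(21271), so γ^2 - 328 = 2√(21271); squaring, (γ^2 - 328)^2 = 4·21271, i.e. γ^4 - 656γ^2 + 107584 - 85084 = 0, i.e. γ^4 - 656γ^2 + 22500 = 0. So γ is a root of x^4 - 656x^2 + 22500. This polynomial is irreducible over Q: it has no rational root (each ±√239 ± √89 is irrational), and any factorization into two quadratics over Q would force √(21271) ∈ Q (pairing opposite roots) or √239, √89 ∈ Q (other pairings), all impossible. Hence [Q(γ):Q] = 4 = [Q(√239, √89):Q], so Q(γ) = Q(√239, √89).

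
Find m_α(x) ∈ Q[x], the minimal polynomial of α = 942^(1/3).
m_α(x) = x^3 - 942

α satisfies α^3 = 942, so x^3 - 942 annihilates α. By the rational root test, a rational root p/q (in lowest terms) of x^3 - 942 would satisfy p^3 = 942 q^3, forcing q = 1 and p^3 = 942; but 942 is not a perfect cube, contradiction. A monic cubic over Q with no rational root is irreducible (any nontrivial factorization would include a linear factor). Hence x^3 - 942 is the minimal polynomial of α, and in particular [Q(α):Q] = 3.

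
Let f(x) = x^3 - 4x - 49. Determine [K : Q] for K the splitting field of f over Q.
[K : Q] = 6

By the rational root test, any rational root of the monic integer polynomial f(x) = x^3 - 4x - 49 must be an integer dividing the constant term -49, i.e. one of ±{1, 7, 49}. Evaluating: f(1) = -52, f(-1) = -46, f(7) = 266, f(-7) = -364, f(49) = 117404, f(-49) = -117502; none is 0, so f has no rational root and is therefore irreducible over Q (a cubic with no linear factor over a field is irreducible). For an irreducible cubic, the Galois group is A_3 or S_3 according as the discriminant disc(f) = -4a^3 - 27b^2 = -4·(-4)^3 - 27·(-49)^2 = -64571 is or is not a square in Q. Here disc(f) = -64571 is not a perfect square in Q, so the Galois group of f over Q is not contained in A_3 and must be all of S_3. The splitting field has degree |S_3| = 6 over Q, so [K : Q] = 6.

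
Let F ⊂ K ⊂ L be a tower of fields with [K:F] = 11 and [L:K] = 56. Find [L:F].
[L:F] = 616

The tower law says that for any tower of field extensions F ⊂ K ⊂ L with finite degrees, [L:F] = [L:K] · [K:F]. Here this gives [L:F] = 56 · 11 = 616.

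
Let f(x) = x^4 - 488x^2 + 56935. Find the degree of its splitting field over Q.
[K : Q] = 4

Solving the quadratic in x^2: x^2 = (488 ± √(488^2 - 4·56935))/2 = (488 ± √10404)/2 = (488 ± 102)/2, giving x^2 = 193 or x^2 = 295. So f(x) = (x^2 - 193)(x^2 - 295) and the roots of f are ±√193, ±√295. Hence the splitting field is K = Q(√193, √295). Since 193 and 295 are distinct squarefree integers > 1, their product 56935 is not a perfect square, so √295 ∉ Q(√193). By the tower law [K:Q] = [Q(√193,√295):Q(√193)] · [Q(√193):Q] = 2 · 2 = 4.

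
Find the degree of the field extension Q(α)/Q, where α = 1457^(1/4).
[Q(α):Q] = 4

α is a root of x^4 - 1457. By Eisenstein's criterion at the prime p = 31 (which divides the constant term 1457 but p^2 = 961 does not, since 1457 is squarefree), x^4 - 1457 is irreducible over Q. Hence [Q(α):Q] = 4.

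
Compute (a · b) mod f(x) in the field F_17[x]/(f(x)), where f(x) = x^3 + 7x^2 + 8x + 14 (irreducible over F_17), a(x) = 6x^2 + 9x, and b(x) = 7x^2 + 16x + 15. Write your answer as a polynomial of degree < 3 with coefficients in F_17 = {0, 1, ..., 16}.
a · b ≡ 10x^2 + 15x + 3 (mod f(x))

Multiply in F_17[x]: a(x)·b(x) = (6x^2 + 9x)·(7x^2 + 16x + 15) = 8x^4 + 6x^3 + 13x^2 + 16x. This has degree ≥ 3, so divide by f(x) over F_17: 8x^4 + 6x^3 + 13x^2 + 16x = (8x + 1)·(x^3 + 7x^2 + 8x + 14) + (10x^2 + 15x + 3). Hence a·b ≡ 10x^2 + 15x + 3 (mod f). (F_17[x]/(f) is a field with 17^3 = 4913 elements since f is irreducible of degree 3.)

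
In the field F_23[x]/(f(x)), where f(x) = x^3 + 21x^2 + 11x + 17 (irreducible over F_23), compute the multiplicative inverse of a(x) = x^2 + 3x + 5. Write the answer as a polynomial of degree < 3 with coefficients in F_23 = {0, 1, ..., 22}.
a(x)^(-1) ≡ 19x^2 + 16x + 5 (mod f(x))

Since f is irreducible over F_23, F_23[x]/(f) is a field and a(x) ≠ 0 has an inverse. Apply the extended Euclidean algorithm to f(x) and a(x) in F_23[x]: f(x) = (x + 18)·a(x) + (21x + 19);  a(x) = (11x + 11)·(21x + 19) + (3). The last nonzero remainder is the constant 3 = gcd(f, a) in F_23. Back-substituting through the division chain expresses 3 = s(x)·a(x) + t(x)·f(x) with s(x) ≡ 11x^2 + 2x + 15 (mod f), so (11x^2 + 2x + 15)·a(x) ≡ 3 (mod f). Multiplying by 3^(-1) ≡ 8 in F_23 gives a(x)^(-1) ≡ 8·(11x^2 + 2x + 15) ≡ 19x^2 + 16x + 5 (mod f). Check: (x^2 + 3x + 5)·(19x^2 + 16x + 5) = 19x^4 + 4x^3 + 10x^2 + 3x + 2 ≡ 1 (mod x^3 + 21x^2 + 11x + 17).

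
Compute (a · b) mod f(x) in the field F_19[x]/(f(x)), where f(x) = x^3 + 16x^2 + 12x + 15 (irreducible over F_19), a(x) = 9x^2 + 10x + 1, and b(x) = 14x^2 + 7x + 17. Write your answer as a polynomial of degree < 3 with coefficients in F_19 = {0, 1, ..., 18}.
a · b ≡ 12x^2 + 17x + 4 (mod f(x))

Multiply in F_19[x]: a(x)·b(x) = (9x^2 + 10x + 1)·(14x^2 + 7x + 17) = 12x^4 + 13x^3 + 9x^2 + 6x + 17. This has degree ≥ 3, so divide by f(x) over F_19: 12x^4 + 13x^3 + 9x^2 + 6x + 17 = (12x + 11)·(x^3 + 16x^2 + 12x + 15) + (12x^2 + 17x + 4). Hence a·b ≡ 12x^2 + 17x + 4 (mod f). (F_19[x]/(f) is a field with 19^3 = 6859 elements since f is irreducible of degree 3.)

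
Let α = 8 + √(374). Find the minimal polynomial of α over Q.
m_α(x) = x^2 - 16x - 310

From α - 8 = √(374), squaring gives (α - 8)^2 = 374, i.e. α^2 - 16α + 64 = 374, so α^2 - 16α - 310 = 0. The discriminant of x^2 - 16x - 310 is (-16)^2 - 4·(-310) = 256 + 1240 = 1496, and 4·(374) is not a perfect square in Q since 374 is squarefree and ≠ 1. Hence x^2 - 16x - 310 is irreducible over Q and is the minimal polynomial of α.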